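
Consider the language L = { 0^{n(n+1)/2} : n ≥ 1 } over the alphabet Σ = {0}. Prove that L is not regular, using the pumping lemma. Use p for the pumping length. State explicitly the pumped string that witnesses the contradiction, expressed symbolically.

0^{p(p+1)/2+k}

Assume L is regular; let p be its pumping constant.
Take w = 0^{p(p+1)/2} ∈ L with |w| = p(p+1)/2 ≥ p.
By the pumping lemma, w = xyz with |xy| ≤ p and y is nonempty.
Then y = 0^k for some k with 1 ≤ k ≤ p.
Pump with i = 2: xy^2z = 0^{p(p+1)/2+k}. Since 1 ≤ k ≤ p, p(p+1)/2 < p(p+1)/2+k ≤ p(p+1)/2+p < (p+1)(p+2)/2, so p(p+1)/2+k is strictly between consecutive triangular numbers. So xy^2z ∉ L.
This contradicts the pumping lemma, so L is not regular.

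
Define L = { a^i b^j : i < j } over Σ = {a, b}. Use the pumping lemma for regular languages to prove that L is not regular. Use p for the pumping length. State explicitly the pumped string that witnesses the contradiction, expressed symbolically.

Suppose for contradiction that L is regular, and let p be the pumping length.
Choose w = a^p b^{p+1} ∈ L, with |w| = 2p+1 ≥ p.
The pumping lemma gives a decomposition w = xyz where |xy| ≤ p and y is nonempty.
Because |xy| ≤ p and w begins with p copies of a, we have y = a^k with 1 ≤ k ≤ p.
Consider xy^2z = a^{p+k} b^{p+1}. Since k ≥ 1, the a-count p+k is at least p+1, so i < j fails; thus xy^2z ∉ L.
This contradicts the pumping lemma, so L is not regular.

a^{p+k} b^{p+1}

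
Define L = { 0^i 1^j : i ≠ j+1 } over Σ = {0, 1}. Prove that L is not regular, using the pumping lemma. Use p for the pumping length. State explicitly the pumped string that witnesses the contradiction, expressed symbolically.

0^{p+p!} 1^{p+p!-1}

Toward a contradiction, assume L is regular with pumping length p.
Choose w = 0^p 1^{p+p!-1}. Since p ≠ (p+p!-1)+1 = p+p!, w ∈ L; and |w| ≥ p.
The pumping lemma gives a decomposition w = xyz where |xy| ≤ p and |y| ≥ 1.
Since the first p symbols of w are all 0's and |xy| ≤ p, y lies entirely in the leading 0-block: y = 0^k for some k with 1 ≤ k ≤ p.
Since 1 ≤ k ≤ p, k divides p!; set t = 1 + p!/k. Then xy^t z has p + (p!/k)·k = p + p! copies of 0. Now the 0-count is p+p! and (1-count)+1 = (p+p!-1)+1 = p+p!, so i ≠ j+1 fails. So xy^t z = 0^{p+p!} 1^{p+p!-1} ∉ L.
This contradicts the pumping lemma, so L is not regular.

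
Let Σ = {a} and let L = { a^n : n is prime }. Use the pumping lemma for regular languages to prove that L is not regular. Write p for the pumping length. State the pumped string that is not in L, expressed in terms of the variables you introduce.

Suppose for contradiction that L is regular, and let p be the pumping length.
Let q be a prime with q ≥ p+2 (infinitely many primes exist), and take w = a^q ∈ L with |w| = q ≥ p.
Write w = xyz as guaranteed by the lemma, with |xy| ≤ p and |y| ≥ 1.
Then y = a^k for some k with 1 ≤ k ≤ p.
Since 1 ≤ k ≤ p, |xz| = q-k. Pump with i = q+1: |xy^{q+1}z| = (q-k)+(q+1)k = q+qk = q(1+k), which is composite (both factors ≥ 2). So xy^{q+1}z = a^{q(1+k)} ∉ L.
Contradiction. Therefore L is not regular.

a^{q(1+k)}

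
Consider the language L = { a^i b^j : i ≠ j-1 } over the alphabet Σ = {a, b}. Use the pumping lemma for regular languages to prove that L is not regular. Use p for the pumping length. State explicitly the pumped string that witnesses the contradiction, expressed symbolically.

Assume L is regular; let p be its pumping constant.
Choose w = a^p b^{p+p!+1}. Since p ≠ (p+p!+1)-1 = p+p!, w ∈ L; and |w| ≥ p.
By the pumping lemma, w = xyz with |xy| ≤ p and |y| > 0.
The first p characters of w are a's, so xy (and hence y) consists only of a's. Write y = a^k, 1 ≤ k ≤ p.
Since 1 ≤ k ≤ p, k divides p!; set t = 1 + p!/k. Then xy^t z has p + (p!/k)·k = p + p! copies of a. Now the a-count is p+p! and (b-count)-1 = (p+p!+1)-1 = p+p!, so i ≠ j-1 fails. So xy^t z = a^{p+p!} b^{p+p!+1} ∉ L.
This is a contradiction; hence L is not regular.

a^{p+p!} b^{p+p!+1}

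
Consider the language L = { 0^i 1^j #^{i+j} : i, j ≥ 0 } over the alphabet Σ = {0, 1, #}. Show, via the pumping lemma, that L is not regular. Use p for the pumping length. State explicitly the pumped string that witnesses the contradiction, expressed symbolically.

Assume L is regular; let p be its pumping constant.
Take w = 0^p 1^p #^{2p} ∈ L (with i=j=p, i+j=2p), |w| = 4p ≥ p.
Write w = xyz as guaranteed by the lemma, with |xy| ≤ p and |y| > 0.
Because |xy| ≤ p and w begins with p copies of 0, we have y = 0^k with 1 ≤ k ≤ p.
Consider xy^2z = 0^{p+k} 1^p #^{2p}. Now the 0- and 1-counts sum to 2p+k, but the #-count is 2p ≠ 2p+k. So xy^2z ∉ L.
Contradiction. Therefore L is not regular.

0^{p+k} 1^p #^{2p}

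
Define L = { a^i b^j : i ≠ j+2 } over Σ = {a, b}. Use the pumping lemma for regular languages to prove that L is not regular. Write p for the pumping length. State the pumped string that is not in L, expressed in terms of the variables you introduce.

a^{p+p!} b^{p+p!-2}

Assume L is regular; let p be its pumping constant.
Choose w = a^p b^{p+p!-2}. Since p ≠ (p+p!-2)+2 = p+p!, w ∈ L; and |w| ≥ p.
The pumping lemma gives a decomposition w = xyz where |xy| ≤ p and |y| > 0.
Because |xy| ≤ p and w begins with p copies of a, we have y = a^k with 1 ≤ k ≤ p.
Since 1 ≤ k ≤ p, k divides p!; set t = 1 + p!/k. Then xy^t z has p + (p!/k)·k = p + p! copies of a. Now the a-count is p+p! and (b-count)+2 = (p+p!-2)+2 = p+p!, so i ≠ j+2 fails. So xy^t z = a^{p+p!} b^{p+p!-2} ∉ L.
This is a contradiction; hence L is not regular.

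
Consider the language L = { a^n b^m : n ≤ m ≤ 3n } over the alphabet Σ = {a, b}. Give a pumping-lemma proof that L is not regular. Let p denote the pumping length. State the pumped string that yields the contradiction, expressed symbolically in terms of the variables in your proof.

Assume L is regular. Let p be the pumping length given by the pumping lemma.
Take w = a^p b^p ∈ L (since p ≤ p ≤ 3p), with |w| = 2p ≥ p.
Write w = xyz as guaranteed by the lemma, with |xy| ≤ p and |y| ≥ 1.
The first p characters of w are a's, so xy (and hence y) consists only of a's. Write y = a^k, 1 ≤ k ≤ p.
Pump with i = 2: xy^2z = a^{p+k} b^p. Now n = p+k > p = m, so the condition n ≤ m fails. Thus xy^2z ∉ L.
This is a contradiction; hence L is not regular.

a^{p+k} b^p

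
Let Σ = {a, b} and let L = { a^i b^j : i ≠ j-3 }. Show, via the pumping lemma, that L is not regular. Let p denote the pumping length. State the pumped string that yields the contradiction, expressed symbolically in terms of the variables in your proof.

a^{p+p!} b^{p+p!+3}

Assume L is regular. Let p be the pumping length given by the pumping lemma.
Choose w = a^p b^{p+p!+3}. Since p ≠ (p+p!+3)-3 = p+p!, w ∈ L; and |w| ≥ p.
By the pumping lemma, w = xyz with |xy| ≤ p and |y| > 0.
Since the first p symbols of w are all a's and |xy| ≤ p, y lies entirely in the leading a-block: y = a^k for some k with 1 ≤ k ≤ p.
Since 1 ≤ k ≤ p, k divides p!; set t = 1 + p!/k. Then xy^t z has p + (p!/k)·k = p + p! copies of a. Now the a-count is p+p! and (b-count)-3 = (p+p!+3)-3 = p+p!, so i ≠ j-3 fails. So xy^t z = a^{p+p!} b^{p+p!+3} ∉ L.
This is a contradiction; hence L is not regular.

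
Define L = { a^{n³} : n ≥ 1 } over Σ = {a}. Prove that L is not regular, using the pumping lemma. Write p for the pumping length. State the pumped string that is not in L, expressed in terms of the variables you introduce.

a^{p³+k}

Toward a contradiction, assume L is regular with pumping length p.
Take w = a^{p³} ∈ L with |w| = p³ ≥ p.
By the pumping lemma, w = xyz with |xy| ≤ p and |y| > 0.
Then y = a^k for some k with 1 ≤ k ≤ p.
Pump with i = 2: xy^2z = a^{p³+k}. Since 1 ≤ k ≤ p, p³ < p³+k ≤ p³+p < p³+3p²+3p+1 = (p+1)³, so p³+k is not a perfect cube. So xy^2z ∉ L.
This contradicts the pumping lemma, so L is not regular.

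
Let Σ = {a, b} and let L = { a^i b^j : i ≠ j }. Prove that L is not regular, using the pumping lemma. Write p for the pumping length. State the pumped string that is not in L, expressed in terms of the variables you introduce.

Assume L is regular; let p be its pumping constant.
Choose w = a^p b^{p+p!}. Since p ≠ p+p!, w ∈ L; and |w| ≥ p.
Write w = xyz as guaranteed by the lemma, with |xy| ≤ p and |y| > 0.
Because |xy| ≤ p and w begins with p copies of a, we have y = a^k with 1 ≤ k ≤ p.
Since 1 ≤ k ≤ p, k divides p!; set t = 1 + p!/k. Then xy^t z has p + (p!/k)·k = p + p! copies of a. Now the a-count equals the b-count, so i ≠ j fails. So xy^t z = a^{p+p!} b^{p+p!} ∉ L.
Contradiction. Therefore L is not regular.

a^{p+p!} b^{p+p!}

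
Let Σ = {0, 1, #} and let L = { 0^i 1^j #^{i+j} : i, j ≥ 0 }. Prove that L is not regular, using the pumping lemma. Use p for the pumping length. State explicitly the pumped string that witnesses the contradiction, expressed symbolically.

Toward a contradiction, assume L is regular with pumping length p.
Take w = 0^p 1^p #^{2p} ∈ L (with i=j=p, i+j=2p), |w| = 4p ≥ p.
By the pumping lemma, w = xyz with |xy| ≤ p and y is nonempty.
Because |xy| ≤ p and w begins with p copies of 0, we have y = 0^k with 1 ≤ k ≤ p.
Consider xy^2z = 0^{p+k} 1^p #^{2p}. Now the 0- and 1-counts sum to 2p+k, but the #-count is 2p ≠ 2p+k. So xy^2z ∉ L.
This is a contradiction; hence L is not regular.

0^{p+k} 1^p #^{2p}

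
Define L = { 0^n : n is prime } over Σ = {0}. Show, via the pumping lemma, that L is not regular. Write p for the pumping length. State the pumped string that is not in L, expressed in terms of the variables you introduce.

Assume L is regular; let p be its pumping constant.
Let q be a prime with q ≥ p+2 (infinitely many primes exist), and take w = 0^q ∈ L with |w| = q ≥ p.
By the pumping lemma, w = xyz with |xy| ≤ p and |y| > 0.
Then y = 0^k for some k with 1 ≤ k ≤ p.
Since 1 ≤ k ≤ p, |xz| = q-k. Pump with i = q+1: |xy^{q+1}z| = (q-k)+(q+1)k = q+qk = q(1+k), which is composite (both factors ≥ 2). So xy^{q+1}z = 0^{q(1+k)} ∉ L.
This contradicts the pumping lemma, so L is not regular.

0^{q(1+k)}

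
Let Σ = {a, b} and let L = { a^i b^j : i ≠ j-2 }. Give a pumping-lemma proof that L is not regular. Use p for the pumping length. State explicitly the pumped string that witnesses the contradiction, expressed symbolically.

a^{p+p!} b^{p+p!+2}

Toward a contradiction, assume L is regular with pumping length p.
Choose w = a^p b^{p+p!+2}. Since p ≠ (p+p!+2)-2 = p+p!, w ∈ L; and |w| ≥ p.
The pumping lemma gives a decomposition w = xyz where |xy| ≤ p and |y| > 0.
Because |xy| ≤ p and w begins with p copies of a, we have y = a^k with 1 ≤ k ≤ p.
Since 1 ≤ k ≤ p, k divides p!; set t = 1 + p!/k. Then xy^t z has p + (p!/k)·k = p + p! copies of a. Now the a-count is p+p! and (b-count)-2 = (p+p!+2)-2 = p+p!, so i ≠ j-2 fails. So xy^t z = a^{p+p!} b^{p+p!+2} ∉ L.
This contradicts the pumping lemma, so L is not regular.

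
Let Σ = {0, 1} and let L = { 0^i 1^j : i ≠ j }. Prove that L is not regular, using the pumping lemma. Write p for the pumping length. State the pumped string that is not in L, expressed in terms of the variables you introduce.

0^{p+p!} 1^{p+p!}

Toward a contradiction, assume L is regular with pumping length p.
Choose w = 0^p 1^{p+p!}. Since p ≠ p+p!, w ∈ L; and |w| ≥ p.
The pumping lemma gives a decomposition w = xyz where |xy| ≤ p and |y| ≥ 1.
Because |xy| ≤ p and w begins with p copies of 0, we have y = 0^k with 1 ≤ k ≤ p.
Since 1 ≤ k ≤ p, k divides p!; set t = 1 + p!/k. Then xy^t z has p + (p!/k)·k = p + p! copies of 0. Now the 0-count equals the 1-count, so i ≠ j fails. So xy^t z = 0^{p+p!} 1^{p+p!} ∉ L.
Contradiction. Therefore L is not regular.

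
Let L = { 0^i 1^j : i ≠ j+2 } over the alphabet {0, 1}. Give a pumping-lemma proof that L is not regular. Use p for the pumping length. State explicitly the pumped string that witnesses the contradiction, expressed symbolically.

0^{p+p!} 1^{p+p!-2}

Assume L is regular. Let p be the pumping length given by the pumping lemma.
Choose w = 0^p 1^{p+p!-2}. Since p ≠ (p+p!-2)+2 = p+p!, w ∈ L; and |w| ≥ p.
The pumping lemma gives a decomposition w = xyz where |xy| ≤ p and |y| > 0.
Since the first p symbols of w are all 0's and |xy| ≤ p, y lies entirely in the leading 0-block: y = 0^k for some k with 1 ≤ k ≤ p.
Since 1 ≤ k ≤ p, k divides p!; set t = 1 + p!/k. Then xy^t z has p + (p!/k)·k = p + p! copies of 0. Now the 0-count is p+p! and (1-count)+2 = (p+p!-2)+2 = p+p!, so i ≠ j+2 fails. So xy^t z = 0^{p+p!} 1^{p+p!-2} ∉ L.
This contradicts the pumping lemma, so L is not regular.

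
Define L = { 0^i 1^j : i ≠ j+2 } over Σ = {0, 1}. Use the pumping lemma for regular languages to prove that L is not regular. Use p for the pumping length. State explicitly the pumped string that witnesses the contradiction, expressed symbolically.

0^{p+p!} 1^{p+p!-2}

Suppose for contradiction that L is regular, and let p be the pumping length.
Choose w = 0^p 1^{p+p!-2}. Since p ≠ (p+p!-2)+2 = p+p!, w ∈ L; and |w| ≥ p.
By the pumping lemma, w = xyz with |xy| ≤ p and |y| > 0.
Since the first p symbols of w are all 0's and |xy| ≤ p, y lies entirely in the leading 0-block: y = 0^k for some k with 1 ≤ k ≤ p.
Since 1 ≤ k ≤ p, k divides p!; set t = 1 + p!/k. Then xy^t z has p + (p!/k)·k = p + p! copies of 0. Now the 0-count is p+p! and (1-count)+2 = (p+p!-2)+2 = p+p!, so i ≠ j+2 fails. So xy^t z = 0^{p+p!} 1^{p+p!-2} ∉ L.
This contradicts the pumping lemma, so L is not regular.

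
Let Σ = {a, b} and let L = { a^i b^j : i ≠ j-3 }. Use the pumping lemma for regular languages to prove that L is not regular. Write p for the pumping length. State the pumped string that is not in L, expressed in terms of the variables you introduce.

Suppose for contradiction that L is regular, and let p be the pumping length.
Choose w = a^p b^{p+p!+3}. Since p ≠ (p+p!+3)-3 = p+p!, w ∈ L; and |w| ≥ p.
Write w = xyz as guaranteed by the lemma, with |xy| ≤ p and |y| > 0.
Since the first p symbols of w are all a's and |xy| ≤ p, y lies entirely in the leading a-block: y = a^k for some k with 1 ≤ k ≤ p.
Since 1 ≤ k ≤ p, k divides p!; set t = 1 + p!/k. Then xy^t z has p + (p!/k)·k = p + p! copies of a. Now the a-count is p+p! and (b-count)-3 = (p+p!+3)-3 = p+p!, so i ≠ j-3 fails. So xy^t z = a^{p+p!} b^{p+p!+3} ∉ L.
This contradicts the pumping lemma, so L is not regular.

a^{p+p!} b^{p+p!+3}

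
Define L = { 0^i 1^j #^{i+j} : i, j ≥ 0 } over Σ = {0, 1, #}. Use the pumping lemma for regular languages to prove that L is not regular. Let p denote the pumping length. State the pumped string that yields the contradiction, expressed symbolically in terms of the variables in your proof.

Toward a contradiction, assume L is regular with pumping length p.
Take w = 0^p 1^p #^{2p} ∈ L (with i=j=p, i+j=2p), |w| = 4p ≥ p.
The pumping lemma gives a decomposition w = xyz where |xy| ≤ p and |y| ≥ 1.
Since the first p symbols of w are all 0's and |xy| ≤ p, y lies entirely in the leading 0-block: y = 0^k for some k with 1 ≤ k ≤ p.
Consider xy^2z = 0^{p+k} 1^p #^{2p}. Now the 0- and 1-counts sum to 2p+k, but the #-count is 2p ≠ 2p+k. So xy^2z ∉ L.
This contradicts the pumping lemma, so L is not regular.

0^{p+k} 1^p #^{2p}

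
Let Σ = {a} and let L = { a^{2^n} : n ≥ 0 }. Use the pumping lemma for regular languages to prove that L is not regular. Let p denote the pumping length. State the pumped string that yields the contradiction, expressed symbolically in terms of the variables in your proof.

Assume L is regular; let p be its pumping constant.
Take w = a^{2^p} ∈ L with |w| = 2^p ≥ p.
By the pumping lemma, w = xyz with |xy| ≤ p and |y| ≥ 1.
Then y = a^k for some k with 1 ≤ k ≤ p.
Pump with i = 2: xy^2z = a^{2^p+k}. Since 1 ≤ k ≤ p < 2^p, we have 2^p < 2^p+k < 2^{p+1}, so 2^p+k is not a power of 2. So xy^2z ∉ L.
This contradicts the pumping lemma, so L is not regular.

a^{2^p+k}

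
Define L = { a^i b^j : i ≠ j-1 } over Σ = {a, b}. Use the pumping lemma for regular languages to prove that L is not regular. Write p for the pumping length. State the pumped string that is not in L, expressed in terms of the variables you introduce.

Suppose for contradiction that L is regular, and let p be the pumping length.
Choose w = a^p b^{p+p!+1}. Since p ≠ (p+p!+1)-1 = p+p!, w ∈ L; and |w| ≥ p.
By the pumping lemma, w = xyz with |xy| ≤ p and |y| > 0.
Since the first p symbols of w are all a's and |xy| ≤ p, y lies entirely in the leading a-block: y = a^k for some k with 1 ≤ k ≤ p.
Since 1 ≤ k ≤ p, k divides p!; set t = 1 + p!/k. Then xy^t z has p + (p!/k)·k = p + p! copies of a. Now the a-count is p+p! and (b-count)-1 = (p+p!+1)-1 = p+p!, so i ≠ j-1 fails. So xy^t z = a^{p+p!} b^{p+p!+1} ∉ L.
This is a contradiction; hence L is not regular.

a^{p+p!} b^{p+p!+1}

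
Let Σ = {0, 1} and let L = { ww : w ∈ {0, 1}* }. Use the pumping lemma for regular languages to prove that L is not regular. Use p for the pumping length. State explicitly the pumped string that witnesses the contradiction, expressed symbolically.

0^{p+k} 1^p 0^p 1^p

Assume L is regular. Let p be the pumping length given by the pumping lemma.
Take w = 0^p 1^p 0^p 1^p = uu where u = 0^p1^p; then w ∈ L and |w| = 4p ≥ p.
By the pumping lemma, w = xyz with |xy| ≤ p and |y| > 0.
Because |xy| ≤ p and w begins with p copies of 0, we have y = 0^k with 1 ≤ k ≤ p.
Pump with i = 2: xy^2z = 0^{p+k} 1^p 0^p 1^p, of length 4p+k. Suppose this equals vv. The string starts with 0 and ends with 1, so v does too; thus the boundary between the two copies of v is a 1→0 transition. There is exactly one such transition, at position 2p+k, so |v| = 2p+k and |vv| = 4p+2k ≠ 4p+k since k ≥ 1. So xy^2z ∉ L.
This is a contradiction; hence L is not regular.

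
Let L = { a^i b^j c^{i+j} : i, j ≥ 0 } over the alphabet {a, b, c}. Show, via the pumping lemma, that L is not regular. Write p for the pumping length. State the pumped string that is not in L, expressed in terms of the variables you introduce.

Toward a contradiction, assume L is regular with pumping length p.
Take w = a^p b^p c^{2p} ∈ L (with i=j=p, i+j=2p), |w| = 4p ≥ p.
The pumping lemma gives a decomposition w = xyz where |xy| ≤ p and |y| > 0.
Because |xy| ≤ p and w begins with p copies of a, we have y = a^k with 1 ≤ k ≤ p.
Consider xy^2z = a^{p+k} b^p c^{2p}. Now the a- and b-counts sum to 2p+k, but the c-count is 2p ≠ 2p+k. So xy^2z ∉ L.
Contradiction. Therefore L is not regular.

a^{p+k} b^p c^{2p}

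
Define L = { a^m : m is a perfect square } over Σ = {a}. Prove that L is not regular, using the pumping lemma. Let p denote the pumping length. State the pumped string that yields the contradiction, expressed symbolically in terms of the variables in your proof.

Assume L is regular; let p be its pumping constant.
Take w = a^{p²} ∈ L with |w| = p² ≥ p.
The pumping lemma gives a decomposition w = xyz where |xy| ≤ p and |y| ≥ 1.
Then y = a^k for some k with 1 ≤ k ≤ p.
Pump with i = 2: xy^2z = a^{p²+k}. Since 1 ≤ k ≤ p, p² < p²+k ≤ p²+p < (p+1)², so p²+k lies strictly between consecutive squares and is not a perfect square. So xy^2z ∉ L.
Contradiction. Therefore L is not regular.

a^{p²+k}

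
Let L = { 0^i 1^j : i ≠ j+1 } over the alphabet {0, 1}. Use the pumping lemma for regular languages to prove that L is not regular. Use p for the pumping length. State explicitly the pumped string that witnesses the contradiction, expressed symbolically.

0^{p+p!} 1^{p+p!-1}

Assume L is regular; let p be its pumping constant.
Choose w = 0^p 1^{p+p!-1}. Since p ≠ (p+p!-1)+1 = p+p!, w ∈ L; and |w| ≥ p.
By the pumping lemma, w = xyz with |xy| ≤ p and |y| ≥ 1.
Because |xy| ≤ p and w begins with p copies of 0, we have y = 0^k with 1 ≤ k ≤ p.
Since 1 ≤ k ≤ p, k divides p!; set t = 1 + p!/k. Then xy^t z has p + (p!/k)·k = p + p! copies of 0. Now the 0-count is p+p! and (1-count)+1 = (p+p!-1)+1 = p+p!, so i ≠ j+1 fails. So xy^t z = 0^{p+p!} 1^{p+p!-1} ∉ L.
Contradiction. Therefore L is not regular.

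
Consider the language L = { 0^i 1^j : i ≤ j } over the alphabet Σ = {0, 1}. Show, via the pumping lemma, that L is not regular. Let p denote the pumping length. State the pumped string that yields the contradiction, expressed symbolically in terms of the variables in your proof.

0^{p+k} 1^p

Assume L is regular. Let p be the pumping length given by the pumping lemma.
Choose w = 0^p 1^p ∈ L, with |w| = 2p ≥ p.
The pumping lemma gives a decomposition w = xyz where |xy| ≤ p and |y| ≥ 1.
Since the first p symbols of w are all 0's and |xy| ≤ p, y lies entirely in the leading 0-block: y = 0^k for some k with 1 ≤ k ≤ p.
Consider xy^2z = 0^{p+k} 1^p. Since k ≥ 1, the 0-count p+k exceeds the 1-count p, so i ≤ j fails; thus xy^2z ∉ L.
This is a contradiction; hence L is not regular.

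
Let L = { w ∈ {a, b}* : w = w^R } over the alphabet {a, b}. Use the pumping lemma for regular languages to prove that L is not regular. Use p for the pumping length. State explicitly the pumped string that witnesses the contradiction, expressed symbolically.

Suppose for contradiction that L is regular, and let p be the pumping length.
Take w = a^p b a^p, a palindrome of length 2p+1 ≥ p.
Write w = xyz as guaranteed by the lemma, with |xy| ≤ p and |y| ≥ 1.
The first p characters of w are a's, so xy (and hence y) consists only of a's. Write y = a^k, 1 ≤ k ≤ p.
Pump with i = 2: xy^2z = a^{p+k} b a^p. Its reverse is a^p b a^{p+k}, which differs from xy^2z since k ≥ 1. So xy^2z is not a palindrome and xy^2z ∉ L.
This contradicts the pumping lemma, so L is not regular.

a^{p+k} b a^p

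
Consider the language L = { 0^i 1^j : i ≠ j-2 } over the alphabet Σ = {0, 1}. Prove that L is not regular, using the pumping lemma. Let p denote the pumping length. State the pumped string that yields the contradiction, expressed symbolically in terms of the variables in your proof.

0^{p+p!} 1^{p+p!+2}

Suppose for contradiction that L is regular, and let p be the pumping length.
Choose w = 0^p 1^{p+p!+2}. Since p ≠ (p+p!+2)-2 = p+p!, w ∈ L; and |w| ≥ p.
The pumping lemma gives a decomposition w = xyz where |xy| ≤ p and |y| ≥ 1.
Because |xy| ≤ p and w begins with p copies of 0, we have y = 0^k with 1 ≤ k ≤ p.
Since 1 ≤ k ≤ p, k divides p!; set t = 1 + p!/k. Then xy^t z has p + (p!/k)·k = p + p! copies of 0. Now the 0-count is p+p! and (1-count)-2 = (p+p!+2)-2 = p+p!, so i ≠ j-2 fails. So xy^t z = 0^{p+p!} 1^{p+p!+2} ∉ L.
This is a contradiction; hence L is not regular.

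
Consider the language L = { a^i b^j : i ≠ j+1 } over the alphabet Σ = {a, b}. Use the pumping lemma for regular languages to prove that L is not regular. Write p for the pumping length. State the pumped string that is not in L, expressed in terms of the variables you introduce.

a^{p+p!} b^{p+p!-1}

Toward a contradiction, assume L is regular with pumping length p.
Choose w = a^p b^{p+p!-1}. Since p ≠ (p+p!-1)+1 = p+p!, w ∈ L; and |w| ≥ p.
By the pumping lemma, w = xyz with |xy| ≤ p and |y| > 0.
Because |xy| ≤ p and w begins with p copies of a, we have y = a^k with 1 ≤ k ≤ p.
Since 1 ≤ k ≤ p, k divides p!; set t = 1 + p!/k. Then xy^t z has p + (p!/k)·k = p + p! copies of a. Now the a-count is p+p! and (b-count)+1 = (p+p!-1)+1 = p+p!, so i ≠ j+1 fails. So xy^t z = a^{p+p!} b^{p+p!-1} ∉ L.
Contradiction. Therefore L is not regular.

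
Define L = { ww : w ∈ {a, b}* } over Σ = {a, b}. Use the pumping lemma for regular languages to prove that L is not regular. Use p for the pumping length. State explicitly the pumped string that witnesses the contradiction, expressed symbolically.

Toward a contradiction, assume L is regular with pumping length p.
Take w = a^p b^p a^p b^p = uu where u = a^pb^p; then w ∈ L and |w| = 4p ≥ p.
The pumping lemma gives a decomposition w = xyz where |xy| ≤ p and y is nonempty.
Because |xy| ≤ p and w begins with p copies of a, we have y = a^k with 1 ≤ k ≤ p.
Pump with i = 2: xy^2z = a^{p+k} b^p a^p b^p, of length 4p+k. Suppose this equals vv. The string starts with a and ends with b, so v does too; thus the boundary between the two copies of v is a b→a transition. There is exactly one such transition, at position 2p+k, so |v| = 2p+k and |vv| = 4p+2k ≠ 4p+k since k ≥ 1. So xy^2z ∉ L.
Contradiction. Therefore L is not regular.

a^{p+k} b^p a^p b^p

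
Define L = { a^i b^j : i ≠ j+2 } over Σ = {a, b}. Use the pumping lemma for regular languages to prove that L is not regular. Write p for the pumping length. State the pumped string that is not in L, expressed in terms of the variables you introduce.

Suppose for contradiction that L is regular, and let p be the pumping length.
Choose w = a^p b^{p+p!-2}. Since p ≠ (p+p!-2)+2 = p+p!, w ∈ L; and |w| ≥ p.
Write w = xyz as guaranteed by the lemma, with |xy| ≤ p and y is nonempty.
The first p characters of w are a's, so xy (and hence y) consists only of a's. Write y = a^k, 1 ≤ k ≤ p.
Since 1 ≤ k ≤ p, k divides p!; set t = 1 + p!/k. Then xy^t z has p + (p!/k)·k = p + p! copies of a. Now the a-count is p+p! and (b-count)+2 = (p+p!-2)+2 = p+p!, so i ≠ j+2 fails. So xy^t z = a^{p+p!} b^{p+p!-2} ∉ L.
This is a contradiction; hence L is not regular.

a^{p+p!} b^{p+p!-2}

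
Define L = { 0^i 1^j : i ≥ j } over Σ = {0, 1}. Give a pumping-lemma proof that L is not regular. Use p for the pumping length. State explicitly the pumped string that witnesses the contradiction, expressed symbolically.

0^{p-k} 1^p

Toward a contradiction, assume L is regular with pumping length p.
Choose w = 0^p 1^p ∈ L, with |w| = 2p ≥ p.
By the pumping lemma, w = xyz with |xy| ≤ p and y is nonempty.
Because |xy| ≤ p and w begins with p copies of 0, we have y = 0^k with 1 ≤ k ≤ p.
Consider xy^0z = xz = 0^{p-k} 1^p. Since k ≥ 1, the 0-count p-k is less than p, so i ≥ j fails; thus xz ∉ L.
This is a contradiction; hence L is not regular.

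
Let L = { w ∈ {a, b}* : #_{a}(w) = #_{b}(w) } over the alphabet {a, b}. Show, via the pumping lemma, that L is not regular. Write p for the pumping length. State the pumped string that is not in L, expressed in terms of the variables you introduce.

a^{p+k} b^p

Assume L is regular; let p be its pumping constant.
Choose w = a^p b^p ∈ L with |w| = 2p ≥ p.
The pumping lemma gives a decomposition w = xyz where |xy| ≤ p and |y| > 0.
The first p characters of w are a's, so xy (and hence y) consists only of a's. Write y = a^k, 1 ≤ k ≤ p.
Pump with i = 2: xy^2z = a^{p+k} b^p has p+k occurrences of a but only p of b. Since k ≥ 1 the counts differ, so xy^2z ∉ L.
This contradicts the pumping lemma, so L is not regular.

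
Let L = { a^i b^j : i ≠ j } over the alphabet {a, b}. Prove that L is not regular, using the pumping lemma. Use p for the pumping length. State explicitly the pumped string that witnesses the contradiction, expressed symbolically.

a^{p+p!} b^{p+p!}

Assume L is regular. Let p be the pumping length given by the pumping lemma.
Choose w = a^p b^{p+p!}. Since p ≠ p+p!, w ∈ L; and |w| ≥ p.
By the pumping lemma, w = xyz with |xy| ≤ p and y is nonempty.
Since the first p symbols of w are all a's and |xy| ≤ p, y lies entirely in the leading a-block: y = a^k for some k with 1 ≤ k ≤ p.
Since 1 ≤ k ≤ p, k divides p!; set t = 1 + p!/k. Then xy^t z has p + (p!/k)·k = p + p! copies of a. Now the a-count equals the b-count, so i ≠ j fails. So xy^t z = a^{p+p!} b^{p+p!} ∉ L.
Contradiction. Therefore L is not regular.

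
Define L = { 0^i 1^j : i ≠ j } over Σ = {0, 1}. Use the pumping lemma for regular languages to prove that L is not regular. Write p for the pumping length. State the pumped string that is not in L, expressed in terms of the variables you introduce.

Assume L is regular; let p be its pumping constant.
Choose w = 0^p 1^{p+p!}. Since p ≠ p+p!, w ∈ L; and |w| ≥ p.
The pumping lemma gives a decomposition w = xyz where |xy| ≤ p and |y| ≥ 1.
Because |xy| ≤ p and w begins with p copies of 0, we have y = 0^k with 1 ≤ k ≤ p.
Since 1 ≤ k ≤ p, k divides p!; set t = 1 + p!/k. Then xy^t z has p + (p!/k)·k = p + p! copies of 0. Now the 0-count equals the 1-count, so i ≠ j fails. So xy^t z = 0^{p+p!} 1^{p+p!} ∉ L.
This contradicts the pumping lemma, so L is not regular.

0^{p+p!} 1^{p+p!}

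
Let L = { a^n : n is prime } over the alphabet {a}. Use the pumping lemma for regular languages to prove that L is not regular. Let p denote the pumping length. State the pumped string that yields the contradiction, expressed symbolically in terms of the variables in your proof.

Suppose for contradiction that L is regular, and let p be the pumping length.
Let q be a prime with q ≥ p+2 (infinitely many primes exist), and take w = a^q ∈ L with |w| = q ≥ p.
Write w = xyz as guaranteed by the lemma, with |xy| ≤ p and |y| > 0.
Then y = a^k for some k with 1 ≤ k ≤ p.
Since 1 ≤ k ≤ p, |xz| = q-k. Pump with i = q+1: |xy^{q+1}z| = (q-k)+(q+1)k = q+qk = q(1+k), which is composite (both factors ≥ 2). So xy^{q+1}z = a^{q(1+k)} ∉ L.
This contradicts the pumping lemma, so L is not regular.

a^{q(1+k)}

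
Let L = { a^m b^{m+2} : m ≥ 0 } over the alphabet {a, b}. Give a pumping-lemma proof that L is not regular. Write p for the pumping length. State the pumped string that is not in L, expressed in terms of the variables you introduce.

a^{p+k} b^{p+2}

Toward a contradiction, assume L is regular with pumping length p.
Choose w = a^p b^{p+2}, which is in L with |w| = 2p+2 ≥ p.
The pumping lemma gives a decomposition w = xyz where |xy| ≤ p and |y| ≥ 1.
The first p characters of w are a's, so xy (and hence y) consists only of a's. Write y = a^k, 1 ≤ k ≤ p.
Pump with i = 2: xy^2z = a^{p+k} b^{p+2}. For this to lie in L we would need p+2 = (p+k)+2, which forces k = 0. But k ≥ 1, so xy^2z ∉ L.
Contradiction. Therefore L is not regular.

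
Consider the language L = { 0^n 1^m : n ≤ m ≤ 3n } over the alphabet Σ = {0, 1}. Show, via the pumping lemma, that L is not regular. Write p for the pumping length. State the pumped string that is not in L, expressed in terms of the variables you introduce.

Assume L is regular. Let p be the pumping length given by the pumping lemma.
Take w = 0^p 1^p ∈ L (since p ≤ p ≤ 3p), with |w| = 2p ≥ p.
By the pumping lemma, w = xyz with |xy| ≤ p and |y| ≥ 1.
Since the first p symbols of w are all 0's and |xy| ≤ p, y lies entirely in the leading 0-block: y = 0^k for some k with 1 ≤ k ≤ p.
Pump with i = 2: xy^2z = 0^{p+k} 1^p. Now n = p+k > p = m, so the condition n ≤ m fails. Thus xy^2z ∉ L.
This is a contradiction; hence L is not regular.

0^{p+k} 1^p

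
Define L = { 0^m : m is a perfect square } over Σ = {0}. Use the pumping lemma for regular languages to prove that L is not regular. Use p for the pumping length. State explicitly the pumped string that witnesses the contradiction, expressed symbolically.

Assume L is regular. Let p be the pumping length given by the pumping lemma.
Take w = 0^{p²} ∈ L with |w| = p² ≥ p.
By the pumping lemma, w = xyz with |xy| ≤ p and |y| ≥ 1.
Then y = 0^k for some k with 1 ≤ k ≤ p.
Pump with i = 2: xy^2z = 0^{p²+k}. Since 1 ≤ k ≤ p, p² < p²+k ≤ p²+p < (p+1)², so p²+k lies strictly between consecutive squares and is not a perfect square. So xy^2z ∉ L.
This contradicts the pumping lemma, so L is not regular.

0^{p²+k}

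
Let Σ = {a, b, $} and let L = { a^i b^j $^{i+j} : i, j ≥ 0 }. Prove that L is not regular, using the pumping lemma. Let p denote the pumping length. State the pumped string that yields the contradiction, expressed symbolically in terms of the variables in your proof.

a^{p+k} b^p $^{2p}

Assume L is regular; let p be its pumping constant.
Take w = a^p b^p $^{2p} ∈ L (with i=j=p, i+j=2p), |w| = 4p ≥ p.
By the pumping lemma, w = xyz with |xy| ≤ p and |y| > 0.
The first p characters of w are a's, so xy (and hence y) consists only of a's. Write y = a^k, 1 ≤ k ≤ p.
Consider xy^2z = a^{p+k} b^p $^{2p}. Now the a- and b-counts sum to 2p+k, but the $-count is 2p ≠ 2p+k. So xy^2z ∉ L.
This contradicts the pumping lemma, so L is not regular.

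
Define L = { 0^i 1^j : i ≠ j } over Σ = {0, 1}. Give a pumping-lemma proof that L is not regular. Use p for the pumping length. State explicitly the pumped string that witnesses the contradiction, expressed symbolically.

Assume L is regular; let p be its pumping constant.
Choose w = 0^p 1^{p+p!}. Since p ≠ p+p!, w ∈ L; and |w| ≥ p.
The pumping lemma gives a decomposition w = xyz where |xy| ≤ p and |y| ≥ 1.
Since the first p symbols of w are all 0's and |xy| ≤ p, y lies entirely in the leading 0-block: y = 0^k for some k with 1 ≤ k ≤ p.
Since 1 ≤ k ≤ p, k divides p!; set t = 1 + p!/k. Then xy^t z has p + (p!/k)·k = p + p! copies of 0. Now the 0-count equals the 1-count, so i ≠ j fails. So xy^t z = 0^{p+p!} 1^{p+p!} ∉ L.
Contradiction. Therefore L is not regular.

0^{p+p!} 1^{p+p!}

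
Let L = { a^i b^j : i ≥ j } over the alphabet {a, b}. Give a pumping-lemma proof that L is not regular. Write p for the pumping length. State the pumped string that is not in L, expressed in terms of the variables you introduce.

a^{p-k} b^p

Assume L is regular; let p be its pumping constant.
Choose w = a^p b^p ∈ L, with |w| = 2p ≥ p.
Write w = xyz as guaranteed by the lemma, with |xy| ≤ p and |y| ≥ 1.
Because |xy| ≤ p and w begins with p copies of a, we have y = a^k with 1 ≤ k ≤ p.
Consider xy^0z = xz = a^{p-k} b^p. Since k ≥ 1, the a-count p-k is less than p, so i ≥ j fails; thus xz ∉ L.
This contradicts the pumping lemma, so L is not regular.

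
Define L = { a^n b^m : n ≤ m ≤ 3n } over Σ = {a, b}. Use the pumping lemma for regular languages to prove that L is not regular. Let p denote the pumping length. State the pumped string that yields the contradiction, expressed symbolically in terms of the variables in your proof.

Assume L is regular. Let p be the pumping length given by the pumping lemma.
Take w = a^p b^p ∈ L (since p ≤ p ≤ 3p), with |w| = 2p ≥ p.
Write w = xyz as guaranteed by the lemma, with |xy| ≤ p and y is nonempty.
Because |xy| ≤ p and w begins with p copies of a, we have y = a^k with 1 ≤ k ≤ p.
Pump with i = 2: xy^2z = a^{p+k} b^p. Now n = p+k > p = m, so the condition n ≤ m fails. Thus xy^2z ∉ L.
Contradiction. Therefore L is not regular.

a^{p+k} b^p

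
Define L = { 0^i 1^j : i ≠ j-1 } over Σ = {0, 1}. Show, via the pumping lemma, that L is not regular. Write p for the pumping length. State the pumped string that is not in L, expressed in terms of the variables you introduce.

Toward a contradiction, assume L is regular with pumping length p.
Choose w = 0^p 1^{p+p!+1}. Since p ≠ (p+p!+1)-1 = p+p!, w ∈ L; and |w| ≥ p.
By the pumping lemma, w = xyz with |xy| ≤ p and |y| > 0.
Because |xy| ≤ p and w begins with p copies of 0, we have y = 0^k with 1 ≤ k ≤ p.
Since 1 ≤ k ≤ p, k divides p!; set t = 1 + p!/k. Then xy^t z has p + (p!/k)·k = p + p! copies of 0. Now the 0-count is p+p! and (1-count)-1 = (p+p!+1)-1 = p+p!, so i ≠ j-1 fails. So xy^t z = 0^{p+p!} 1^{p+p!+1} ∉ L.
This is a contradiction; hence L is not regular.

0^{p+p!} 1^{p+p!+1}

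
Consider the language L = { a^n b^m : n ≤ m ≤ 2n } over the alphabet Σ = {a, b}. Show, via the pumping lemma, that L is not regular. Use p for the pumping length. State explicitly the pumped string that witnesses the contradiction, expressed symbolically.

a^{p+k} b^p

Toward a contradiction, assume L is regular with pumping length p.
Take w = a^p b^p ∈ L (since p ≤ p ≤ 2p), with |w| = 2p ≥ p.
By the pumping lemma, w = xyz with |xy| ≤ p and |y| ≥ 1.
The first p characters of w are a's, so xy (and hence y) consists only of a's. Write y = a^k, 1 ≤ k ≤ p.
Pump with i = 2: xy^2z = a^{p+k} b^p. Now n = p+k > p = m, so the condition n ≤ m fails. Thus xy^2z ∉ L.
This is a contradiction; hence L is not regular.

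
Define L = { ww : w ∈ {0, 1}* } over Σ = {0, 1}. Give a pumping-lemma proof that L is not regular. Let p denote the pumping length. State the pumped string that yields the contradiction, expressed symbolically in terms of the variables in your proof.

Toward a contradiction, assume L is regular with pumping length p.
Take w = 0^p 1^p 0^p 1^p = uu where u = 0^p1^p; then w ∈ L and |w| = 4p ≥ p.
Write w = xyz as guaranteed by the lemma, with |xy| ≤ p and |y| > 0.
Since the first p symbols of w are all 0's and |xy| ≤ p, y lies entirely in the leading 0-block: y = 0^k for some k with 1 ≤ k ≤ p.
Pump with i = 2: xy^2z = 0^{p+k} 1^p 0^p 1^p, of length 4p+k. Suppose this equals vv. The string starts with 0 and ends with 1, so v does too; thus the boundary between the two copies of v is a 1→0 transition. There is exactly one such transition, at position 2p+k, so |v| = 2p+k and |vv| = 4p+2k ≠ 4p+k since k ≥ 1. So xy^2z ∉ L.
Contradiction. Therefore L is not regular.

0^{p+k} 1^p 0^p 1^p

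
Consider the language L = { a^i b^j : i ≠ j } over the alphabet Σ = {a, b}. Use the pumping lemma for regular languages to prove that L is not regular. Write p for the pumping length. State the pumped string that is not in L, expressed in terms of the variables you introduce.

Toward a contradiction, assume L is regular with pumping length p.
Choose w = a^p b^{p+p!}. Since p ≠ p+p!, w ∈ L; and |w| ≥ p.
The pumping lemma gives a decomposition w = xyz where |xy| ≤ p and |y| > 0.
Because |xy| ≤ p and w begins with p copies of a, we have y = a^k with 1 ≤ k ≤ p.
Since 1 ≤ k ≤ p, k divides p!; set t = 1 + p!/k. Then xy^t z has p + (p!/k)·k = p + p! copies of a. Now the a-count equals the b-count, so i ≠ j fails. So xy^t z = a^{p+p!} b^{p+p!} ∉ L.
Contradiction. Therefore L is not regular.

a^{p+p!} b^{p+p!}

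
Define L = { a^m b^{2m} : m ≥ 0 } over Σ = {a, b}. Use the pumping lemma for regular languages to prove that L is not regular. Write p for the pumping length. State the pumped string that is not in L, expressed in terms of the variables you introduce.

Toward a contradiction, assume L is regular with pumping length p.
Choose w = a^p b^{2p}, which is in L with |w| = 3p ≥ p.
Write w = xyz as guaranteed by the lemma, with |xy| ≤ p and y is nonempty.
Because |xy| ≤ p and w begins with p copies of a, we have y = a^k with 1 ≤ k ≤ p.
Pump with i = 2: xy^2z = a^{p+k} b^{2p}. For this to lie in L we would need 2p = 2(p+k), which forces k = 0. But k ≥ 1, so xy^2z ∉ L.
This contradicts the pumping lemma, so L is not regular.

a^{p+k} b^{2p}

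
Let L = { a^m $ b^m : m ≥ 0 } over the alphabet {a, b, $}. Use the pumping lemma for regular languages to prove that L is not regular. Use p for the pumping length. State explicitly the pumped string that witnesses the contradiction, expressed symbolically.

a^{p+k} $ b^p

Assume L is regular; let p be its pumping constant.
Take w = a^p $ b^p ∈ L with |w| = 2p+1 ≥ p.
By the pumping lemma, w = xyz with |xy| ≤ p and |y| > 0.
The first p characters of w are a's, so xy (and hence y) consists only of a's. Write y = a^k, 1 ≤ k ≤ p.
Pump with i = 2: xy^2z = a^{p+k} $ b^p, which would require p+k = p. But k ≥ 1, so xy^2z ∉ L.
Contradiction. Therefore L is not regular.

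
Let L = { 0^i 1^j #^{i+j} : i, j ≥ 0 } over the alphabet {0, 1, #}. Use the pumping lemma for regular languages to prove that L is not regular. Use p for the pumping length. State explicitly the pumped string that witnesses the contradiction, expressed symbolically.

Assume L is regular; let p be its pumping constant.
Take w = 0^p 1^p #^{2p} ∈ L (with i=j=p, i+j=2p), |w| = 4p ≥ p.
The pumping lemma gives a decomposition w = xyz where |xy| ≤ p and y is nonempty.
Because |xy| ≤ p and w begins with p copies of 0, we have y = 0^k with 1 ≤ k ≤ p.
Consider xy^2z = 0^{p+k} 1^p #^{2p}. Now the 0- and 1-counts sum to 2p+k, but the #-count is 2p ≠ 2p+k. So xy^2z ∉ L.
This is a contradiction; hence L is not regular.

0^{p+k} 1^p #^{2p}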